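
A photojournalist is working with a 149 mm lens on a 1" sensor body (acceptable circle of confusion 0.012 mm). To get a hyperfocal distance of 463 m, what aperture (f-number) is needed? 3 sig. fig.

f/4

Rearrange H = f²/(N·c) + f for N: N = f² / ((H − f)·c).
N = 149² / ((463000 − 149) × 0.012) = 22201 / 5554 ≈ 4.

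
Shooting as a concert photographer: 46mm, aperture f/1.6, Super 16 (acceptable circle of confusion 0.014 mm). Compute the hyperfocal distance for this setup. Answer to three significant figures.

Hyperfocal distance H = f²/(N·c) + f = 46²/(1.6 × 0.014) + 46 = 2116/0.0224 + 46 ≈ 94510.3 mm ≈ 94.5 m.

94.5 m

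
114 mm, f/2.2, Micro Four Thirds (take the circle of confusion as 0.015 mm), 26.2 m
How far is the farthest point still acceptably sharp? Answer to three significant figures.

Hyperfocal distance H = f²/(N·c) + f = 114²/(2.2 × 0.015) + 114 = 12996/0.033 + 114 ≈ 393932.2 mm ≈ 393.9 m.
Far limit Df = s·(H − f)/(H − s) = 26200 × (393932.2 − 114) / (393932.2 − 26200) = 26200 × 393818.2 / 367732.2 ≈ 28059 mm ≈ 28.1 m.

28.1 m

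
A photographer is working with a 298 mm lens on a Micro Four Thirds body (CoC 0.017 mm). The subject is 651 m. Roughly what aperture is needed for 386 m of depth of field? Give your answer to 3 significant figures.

f/2.20

Write h = H − f = f²/(N·c). The thin-lens limits are Dn = s·h/(h + (s−f)) and Df = s·h/(h − (s−f)), so DoF = Df − Dn = 2·s·(s−f)·h / (h² − (s−f)²).
That is a quadratic in h: DoF·h² − 2·s·(s−f)·h − DoF·(s−f)² = 0 ⇒ h = (s−f)·(s + √(s² + DoF²)) / DoF = 650702 × (651000 + √(651000² + 386000²)) / 386000 = 650702 × (651000 + 756834) / 386000 ≈ 2373265 mm.
Then N = f²/(c·h) = 298² / (0.017 × 2373265) = 88804 / 40345 ≈ 2.20.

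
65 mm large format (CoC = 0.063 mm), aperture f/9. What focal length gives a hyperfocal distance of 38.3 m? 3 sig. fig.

From H = f²/(N·c) + f, with f ≪ H: f ≈ √(H·N·c) = √(38300 × 9 × 0.063) = √21716 ≈ 147.4 mm.
The +f correction barely moves this — solving exactly, f² + N·c·f − N·c·H = 0 ⇒ f = (−N·c + √((N·c)² + 4·N·c·H))/2 = (−0.567 + √86865)/2 ≈ 147.08 mm, so f ≈ 147 mm.

147 mm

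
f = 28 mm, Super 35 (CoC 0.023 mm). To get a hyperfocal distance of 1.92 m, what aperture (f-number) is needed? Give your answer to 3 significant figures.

f/18

Rearrange H = f²/(N·c) + f for N: N = f² / ((H − f)·c).
N = 28² / ((1920 − 28) × 0.023) = 784 / 43.52 ≈ 18.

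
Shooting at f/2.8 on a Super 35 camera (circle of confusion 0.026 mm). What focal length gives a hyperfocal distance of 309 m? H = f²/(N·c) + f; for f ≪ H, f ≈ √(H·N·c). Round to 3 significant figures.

150 mm

From H = f²/(N·c) + f, with f ≪ H: f ≈ √(H·N·c) = √(309000 × 2.8 × 0.026) = √22495 ≈ 150.0 mm.
The +f correction barely moves this — solving exactly, f² + N·c·f − N·c·H = 0 ⇒ f = (−N·c + √((N·c)² + 4·N·c·H))/2 = (−0.0728 + √89981)/2 ≈ 149.95 mm, so f ≈ 150 mm.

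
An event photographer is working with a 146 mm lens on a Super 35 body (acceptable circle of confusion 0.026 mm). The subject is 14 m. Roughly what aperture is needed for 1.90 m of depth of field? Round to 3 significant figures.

f/4

Write h = H − f = f²/(N·c). The thin-lens limits are Dn = s·h/(h + (s−f)) and Df = s·h/(h − (s−f)), so DoF = Df − Dn = 2·s·(s−f)·h / (h² − (s−f)²).
That is a quadratic in h: DoF·h² − 2·s·(s−f)·h − DoF·(s−f)² = 0 ⇒ h = (s−f)·(s + √(s² + DoF²)) / DoF = 13854 × (14000 + √(14000² + 1900²)) / 1900 = 13854 × (14000 + 14128.3) / 1900 ≈ 205100 mm.
Then N = f²/(c·h) = 146² / (0.026 × 205100) = 21316 / 5332.6 ≈ 4.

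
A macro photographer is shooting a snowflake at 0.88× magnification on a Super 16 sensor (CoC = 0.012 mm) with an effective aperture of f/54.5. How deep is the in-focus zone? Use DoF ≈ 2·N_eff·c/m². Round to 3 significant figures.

At magnification m, DoF ≈ 2·N_eff·c/m² = 2 × 54.5 × 0.012 / 0.88² = 1.308 / 0.7744 ≈ 1.69 mm.

1.69 mm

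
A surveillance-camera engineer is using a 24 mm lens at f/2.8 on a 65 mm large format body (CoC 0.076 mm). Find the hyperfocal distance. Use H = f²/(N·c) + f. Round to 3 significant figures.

Hyperfocal distance H = f²/(N·c) + f = 24²/(2.8 × 0.076) + 24 = 576/0.2128 + 24 ≈ 2730.8 mm ≈ 2.73 m.

2.73 m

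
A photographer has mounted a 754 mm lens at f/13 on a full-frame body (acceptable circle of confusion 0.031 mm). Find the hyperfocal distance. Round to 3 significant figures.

Hyperfocal distance H = f²/(N·c) + f = 754²/(13 × 0.031) + 754 = 568516/0.403 + 754 ≈ 1411463.7 mm ≈ 1410 m.

1410 m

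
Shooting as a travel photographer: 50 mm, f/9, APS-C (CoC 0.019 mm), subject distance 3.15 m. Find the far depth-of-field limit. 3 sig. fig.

4.00 m

Hyperfocal distance H = f²/(N·c) + f = 50²/(9 × 0.019) + 50 = 2500/0.171 + 50 ≈ 14669.9 mm ≈ 14.67 m.
Far limit Df = s·(H − f)/(H − s) = 3150 × (14669.9 − 50) / (14669.9 − 3150) = 3150 × 14619.9 / 11519.9 ≈ 3997.7 mm ≈ 4.00 m.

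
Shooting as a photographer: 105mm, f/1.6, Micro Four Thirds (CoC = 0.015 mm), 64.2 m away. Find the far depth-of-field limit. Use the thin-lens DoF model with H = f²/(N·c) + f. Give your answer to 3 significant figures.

74.6 m

Hyperfocal distance H = f²/(N·c) + f = 105²/(1.6 × 0.015) + 105 = 11025/0.024 + 105 ≈ 459480.0 mm ≈ 459.5 m.
Far limit Df = s·(H − f)/(H − s) = 64200 × (459480.0 − 105) / (459480.0 − 64200) = 64200 × 459375.0 / 395280.0 ≈ 74610 mm ≈ 74.6 m.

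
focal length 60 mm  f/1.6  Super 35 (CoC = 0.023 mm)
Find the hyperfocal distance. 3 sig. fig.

Hyperfocal distance H = f²/(N·c) + f = 60²/(1.6 × 0.023) + 60 = 3600/0.0368 + 60 ≈ 97886.1 mm ≈ 97.9 m.

97.9 m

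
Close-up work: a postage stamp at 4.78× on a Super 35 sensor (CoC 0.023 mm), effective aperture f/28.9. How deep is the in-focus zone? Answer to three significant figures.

At magnification m, DoF ≈ 2·N_eff·c/m² = 2 × 28.9 × 0.023 / 4.78² = 1.329 / 22.85 ≈ 0.0582 mm.

0.0582 mm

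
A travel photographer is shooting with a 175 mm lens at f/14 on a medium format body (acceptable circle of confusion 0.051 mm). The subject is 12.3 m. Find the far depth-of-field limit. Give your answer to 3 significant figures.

17.1 m

Hyperfocal distance H = f²/(N·c) + f = 175²/(14 × 0.051) + 175 = 30625/0.714 + 175 ≈ 43067.2 mm ≈ 43.07 m.
Far limit Df = s·(H − f)/(H − s) = 12300 × (43067.2 − 175) / (43067.2 − 12300) = 12300 × 42892.2 / 30767.2 ≈ 17147 mm ≈ 17.1 m.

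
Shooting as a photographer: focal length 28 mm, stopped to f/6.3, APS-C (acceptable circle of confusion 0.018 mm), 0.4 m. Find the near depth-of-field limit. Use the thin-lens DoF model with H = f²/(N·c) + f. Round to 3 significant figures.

Hyperfocal distance H = f²/(N·c) + f = 28²/(6.3 × 0.018) + 28 = 784/0.1134 + 28 ≈ 6941.6 mm ≈ 6.942 m.
Near limit Dn = s·(H − f)/(H + s − 2f) = 400 × (6941.6 − 28) / (6941.6 + 400 − 2 × 28) = 400 × 6913.6 / 7285.6 ≈ 379.58 mm.

380 mm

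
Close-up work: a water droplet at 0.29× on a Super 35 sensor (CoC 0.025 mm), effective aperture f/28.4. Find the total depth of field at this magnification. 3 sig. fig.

At magnification m, DoF ≈ 2·N_eff·c/m² = 2 × 28.4 × 0.025 / 0.29² = 1.42 / 0.0841 ≈ 16.9 mm.

16.9 mm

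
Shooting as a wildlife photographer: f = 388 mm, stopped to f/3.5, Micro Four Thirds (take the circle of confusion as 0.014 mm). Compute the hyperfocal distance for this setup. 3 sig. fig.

Hyperfocal distance H = f²/(N·c) + f = 388²/(3.5 × 0.014) + 388 = 150544/0.049 + 388 ≈ 3072714.5 mm ≈ 3070 m.

3070 m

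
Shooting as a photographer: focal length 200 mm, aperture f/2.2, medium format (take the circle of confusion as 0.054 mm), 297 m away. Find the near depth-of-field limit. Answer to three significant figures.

158 m

Hyperfocal distance H = f²/(N·c) + f = 200²/(2.2 × 0.054) + 200 = 40000/0.1188 + 200 ≈ 336900.3 mm ≈ 336.9 m.
Near limit Dn = s·(H − f)/(H + s − 2f) = 297000 × (336900.3 − 200) / (336900.3 + 297000 − 2 × 200) = 297000 × 336700.3 / 633500.3 ≈ 157853 mm ≈ 158 m.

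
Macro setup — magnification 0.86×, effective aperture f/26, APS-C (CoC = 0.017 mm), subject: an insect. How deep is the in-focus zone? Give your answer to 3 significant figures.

At magnification m, DoF ≈ 2·N_eff·c/m² = 2 × 26 × 0.017 / 0.86² = 0.884 / 0.7396 ≈ 1.2 mm.

1.20 mm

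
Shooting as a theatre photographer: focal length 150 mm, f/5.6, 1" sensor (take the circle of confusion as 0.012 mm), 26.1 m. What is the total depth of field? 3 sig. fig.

4.07 m

Hyperfocal distance H = f²/(N·c) + f = 150²/(5.6 × 0.012) + 150 = 22500/0.0672 + 150 ≈ 334971.4 mm ≈ 335.0 m.
Near limit Dn = s·(H − f)/(H + s − 2f) = 26100 × (334971.4 − 150) / (334971.4 + 26100 − 2 × 150) = 26100 × 334821.4 / 360771.4 ≈ 24222.6 mm.
Far limit Df = s·(H − f)/(H − s) = 26100 × (334971.4 − 150) / (334971.4 − 26100) = 26100 × 334821.4 / 308871.4 ≈ 28292.8 mm.
Depth of field = Df − Dn = 28292.8 − 24222.6 ≈ 4070.2 mm ≈ 4.07 m.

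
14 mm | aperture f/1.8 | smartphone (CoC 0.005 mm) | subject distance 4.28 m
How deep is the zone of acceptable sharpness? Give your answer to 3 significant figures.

Hyperfocal distance H = f²/(N·c) + f = 14²/(1.8 × 0.005) + 14 = 196/0.009 + 14 ≈ 21791.8 mm ≈ 21.79 m.
Near limit Dn = s·(H − f)/(H + s − 2f) = 4280 × (21791.8 − 14) / (21791.8 + 4280 − 2 × 14) = 4280 × 21777.8 / 26043.8 ≈ 3578.9 mm.
Far limit Df = s·(H − f)/(H − s) = 4280 × (21791.8 − 14) / (21791.8 − 4280) = 4280 × 21777.8 / 17511.8 ≈ 5322.6 mm.
Depth of field = Df − Dn = 5322.6 − 3578.9 ≈ 1743.7 mm ≈ 1.74 m.

1.74 m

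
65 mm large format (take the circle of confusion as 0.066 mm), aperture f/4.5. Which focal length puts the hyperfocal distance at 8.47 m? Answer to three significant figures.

From H = f²/(N·c) + f, with f ≪ H: f ≈ √(H·N·c) = √(8470 × 4.5 × 0.066) = √2515.6 ≈ 50.16 mm.
Exact: f² + N·c·f − N·c·H = 0 ⇒ f = (−N·c + √((N·c)² + 4·N·c·H))/2 = (−0.297 + √10062)/2 ≈ 50.007 mm ≈ 50.0 mm.

50.0 mm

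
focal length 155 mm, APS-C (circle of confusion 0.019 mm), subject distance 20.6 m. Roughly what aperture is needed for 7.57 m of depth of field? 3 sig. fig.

Write h = H − f = f²/(N·c). The thin-lens limits are Dn = s·h/(h + (s−f)) and Df = s·h/(h − (s−f)), so DoF = Df − Dn = 2·s·(s−f)·h / (h² − (s−f)²).
That is a quadratic in h: DoF·h² − 2·s·(s−f)·h − DoF·(s−f)² = 0 ⇒ h = (s−f)·(s + √(s² + DoF²)) / DoF = 20445 × (20600 + √(20600² + 7570²)) / 7570 = 20445 × (20600 + 21946.9) / 7570 ≈ 114910 mm.
Then N = f²/(c·h) = 155² / (0.019 × 114910) = 24025 / 2183.3 ≈ 11.

f/11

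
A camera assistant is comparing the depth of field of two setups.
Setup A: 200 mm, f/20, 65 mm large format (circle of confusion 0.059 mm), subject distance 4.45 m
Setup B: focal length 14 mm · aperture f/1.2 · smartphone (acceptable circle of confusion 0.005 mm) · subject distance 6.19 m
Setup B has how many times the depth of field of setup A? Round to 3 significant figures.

2.14

Setup A: H = 200²/(20×0.059) + 200 ≈ 34098.3 mm; DoF = Df − Dn = 5087.9 − 3954.2 ≈ 1133.7 mm.
Setup B: H = 14²/(1.2×0.005) + 14 ≈ 32680.7 mm; DoF = Df − Dn = 7633.1 − 5205.8 ≈ 2427.3 mm.
Ratio = 2427.3 / 1133.7 ≈ 2.14.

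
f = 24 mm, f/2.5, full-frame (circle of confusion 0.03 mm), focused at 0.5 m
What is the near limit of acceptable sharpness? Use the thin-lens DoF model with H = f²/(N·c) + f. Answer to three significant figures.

Hyperfocal distance H = f²/(N·c) + f = 24²/(2.5 × 0.03) + 24 = 576/0.075 + 24 ≈ 7704.0 mm ≈ 7.704 m.
Near limit Dn = s·(H − f)/(H + s − 2f) = 500 × (7704.0 − 24) / (7704.0 + 500 − 2 × 24) = 500 × 7680.0 / 8156.0 ≈ 470.82 mm.

471 mm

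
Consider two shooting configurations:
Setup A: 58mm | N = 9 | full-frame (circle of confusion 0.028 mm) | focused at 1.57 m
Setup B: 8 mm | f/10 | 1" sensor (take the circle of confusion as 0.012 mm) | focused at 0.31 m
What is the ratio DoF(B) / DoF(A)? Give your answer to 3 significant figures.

1.43

Setup A: H = 58²/(9×0.028) + 58 ≈ 13407.2 mm; DoF = Df − Dn = 1770.54 − 1410.27 ≈ 360.27 mm.
Setup B: H = 8²/(10×0.012) + 8 ≈ 541.3 mm; DoF = Df − Dn = 714.70 − 197.92 ≈ 516.78 mm.
Ratio = 516.78 / 360.27 ≈ 1.43.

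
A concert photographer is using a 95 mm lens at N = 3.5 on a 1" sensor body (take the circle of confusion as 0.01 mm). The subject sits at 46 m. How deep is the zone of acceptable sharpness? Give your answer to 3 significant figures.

Hyperfocal distance H = f²/(N·c) + f = 95²/(3.5 × 0.01) + 95 = 9025/0.035 + 95 ≈ 257952.1 mm ≈ 258.0 m.
Near limit Dn = s·(H − f)/(H + s − 2f) = 46000 × (257952.1 − 95) / (257952.1 + 46000 − 2 × 95) = 46000 × 257857.1 / 303762.1 ≈ 39048 mm.
Far limit Df = s·(H − f)/(H − s) = 46000 × (257952.1 − 95) / (257952.1 − 46000) = 46000 × 257857.1 / 211952.1 ≈ 55963 mm.
Depth of field = Df − Dn = 55963 − 39048 ≈ 16915 mm ≈ 16.9 m.

16.9 m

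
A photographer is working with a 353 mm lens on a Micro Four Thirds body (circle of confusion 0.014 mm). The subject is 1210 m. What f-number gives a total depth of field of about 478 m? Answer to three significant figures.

Write h = H − f = f²/(N·c). The thin-lens limits are Dn = s·h/(h + (s−f)) and Df = s·h/(h − (s−f)), so DoF = Df − Dn = 2·s·(s−f)·h / (h² − (s−f)²).
That is a quadratic in h: DoF·h² − 2·s·(s−f)·h − DoF·(s−f)² = 0 ⇒ h = (s−f)·(s + √(s² + DoF²)) / DoF = 1209647 × (1210000 + √(1210000² + 478000²)) / 478000 = 1209647 × (1210000 + 1300993) / 478000 ≈ 6354426 mm.
Then N = f²/(c·h) = 353² / (0.014 × 6354426) = 124609 / 88962 ≈ 1.40.

f/1.40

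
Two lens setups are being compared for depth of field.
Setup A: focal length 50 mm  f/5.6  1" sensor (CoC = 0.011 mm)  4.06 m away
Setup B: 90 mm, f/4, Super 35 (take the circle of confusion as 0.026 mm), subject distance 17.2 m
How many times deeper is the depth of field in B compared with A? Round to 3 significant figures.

9.80

Setup A: H = 50²/(5.6×0.011) + 50 ≈ 40634.4 mm; DoF = Df − Dn = 4505.14 − 3694.92 ≈ 810.22 mm.
Setup B: H = 90²/(4×0.026) + 90 ≈ 77974.6 mm; DoF = Df − Dn = 22042.4 − 14102.0 ≈ 7940.4 mm.
Ratio = 7940.4 / 810.22 ≈ 9.80.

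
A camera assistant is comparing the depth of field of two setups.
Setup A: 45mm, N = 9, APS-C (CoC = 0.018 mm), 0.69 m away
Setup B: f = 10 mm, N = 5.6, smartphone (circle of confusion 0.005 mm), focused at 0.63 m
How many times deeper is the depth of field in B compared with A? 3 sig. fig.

Setup A: H = 45²/(9×0.018) + 45 ≈ 12545.0 mm; DoF = Df − Dn = 727.541 − 656.143 ≈ 71.398 mm.
Setup B: H = 10²/(5.6×0.005) + 10 ≈ 3581.4 mm; DoF = Df − Dn = 762.34 − 536.81 ≈ 225.53 mm.
Ratio = 225.53 / 71.398 ≈ 3.16.

3.16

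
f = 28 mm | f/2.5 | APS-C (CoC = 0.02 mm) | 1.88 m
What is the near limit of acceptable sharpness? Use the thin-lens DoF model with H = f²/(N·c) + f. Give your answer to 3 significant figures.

Hyperfocal distance H = f²/(N·c) + f = 28²/(2.5 × 0.02) + 28 = 784/0.05 + 28 ≈ 15708.0 mm ≈ 15.71 m.
Near limit Dn = s·(H − f)/(H + s − 2f) = 1880 × (15708.0 − 28) / (15708.0 + 1880 − 2 × 28) = 1880 × 15680.0 / 17532.0 ≈ 1681.4 mm ≈ 1.68 m.

1.68 m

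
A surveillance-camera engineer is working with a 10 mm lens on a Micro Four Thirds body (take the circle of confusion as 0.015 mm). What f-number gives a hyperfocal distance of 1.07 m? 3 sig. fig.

Rearrange H = f²/(N·c) + f for N: N = f² / ((H − f)·c).
N = 10² / ((1070 − 10) × 0.015) = 100 / 15.90 ≈ 6.29.

f/6.29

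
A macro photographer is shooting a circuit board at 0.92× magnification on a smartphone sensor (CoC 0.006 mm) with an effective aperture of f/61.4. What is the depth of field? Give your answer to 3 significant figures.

0.871 mm

At magnification m, DoF ≈ 2·N_eff·c/m² = 2 × 61.4 × 0.006 / 0.92² = 0.7368 / 0.8464 ≈ 0.871 mm.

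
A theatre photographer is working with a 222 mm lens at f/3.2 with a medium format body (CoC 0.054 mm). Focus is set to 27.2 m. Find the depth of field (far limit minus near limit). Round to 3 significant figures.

Hyperfocal distance H = f²/(N·c) + f = 222²/(3.2 × 0.054) + 222 = 49284/0.1728 + 222 ≈ 285430.3 mm ≈ 285.4 m.
Near limit Dn = s·(H − f)/(H + s − 2f) = 27200 × (285430.3 − 222) / (285430.3 + 27200 − 2 × 222) = 27200 × 285208.3 / 312186.3 ≈ 24849.5 mm.
Far limit Df = s·(H − f)/(H − s) = 27200 × (285430.3 − 222) / (285430.3 − 27200) = 27200 × 285208.3 / 258230.3 ≈ 30041.7 mm.
Depth of field = Df − Dn = 30041.7 − 24849.5 ≈ 5192.2 mm ≈ 5.19 m.

5.19 m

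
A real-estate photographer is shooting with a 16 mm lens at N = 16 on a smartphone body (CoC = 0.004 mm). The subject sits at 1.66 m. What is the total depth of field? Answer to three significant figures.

Hyperfocal distance H = f²/(N·c) + f = 16²/(16 × 0.004) + 16 = 256/0.064 + 16 ≈ 4016.0 mm ≈ 4.016 m.
Near limit Dn = s·(H − f)/(H + s − 2f) = 1660 × (4016.0 − 16) / (4016.0 + 1660 − 2 × 16) = 1660 × 4000.0 / 5644.0 ≈ 1176.5 mm.
Far limit Df = s·(H − f)/(H − s) = 1660 × (4016.0 − 16) / (4016.0 − 1660) = 1660 × 4000.0 / 2356.0 ≈ 2818.3 mm.
Depth of field = Df − Dn = 2818.3 − 1176.5 ≈ 1641.8 mm ≈ 1.64 m.

1.64 m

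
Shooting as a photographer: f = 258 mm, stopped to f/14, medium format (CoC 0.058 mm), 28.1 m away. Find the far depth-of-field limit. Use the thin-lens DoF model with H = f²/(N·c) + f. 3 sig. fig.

Hyperfocal distance H = f²/(N·c) + f = 258²/(14 × 0.058) + 258 = 66564/0.812 + 258 ≈ 82233.4 mm ≈ 82.23 m.
Far limit Df = s·(H − f)/(H − s) = 28100 × (82233.4 − 258) / (82233.4 − 28100) = 28100 × 81975.4 / 54133.4 ≈ 42552 mm ≈ 42.6 m.

42.6 m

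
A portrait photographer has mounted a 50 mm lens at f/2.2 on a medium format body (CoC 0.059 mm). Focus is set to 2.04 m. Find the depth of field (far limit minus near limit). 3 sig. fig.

Hyperfocal distance H = f²/(N·c) + f = 50²/(2.2 × 0.059) + 50 = 2500/0.1298 + 50 ≈ 19310.4 mm ≈ 19.31 m.
Near limit Dn = s·(H − f)/(H + s − 2f) = 2040 × (19310.4 − 50) / (19310.4 + 2040 − 2 × 50) = 2040 × 19260.4 / 21250.4 ≈ 1848.96 mm.
Far limit Df = s·(H − f)/(H − s) = 2040 × (19310.4 − 50) / (19310.4 − 2040) = 2040 × 19260.4 / 17270.4 ≈ 2275.06 mm.
Depth of field = Df − Dn = 2275.06 − 1848.96 ≈ 426.10 mm.

426 mm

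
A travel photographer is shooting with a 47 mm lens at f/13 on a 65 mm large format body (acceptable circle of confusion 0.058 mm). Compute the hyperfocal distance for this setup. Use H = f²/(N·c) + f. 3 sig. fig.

Hyperfocal distance H = f²/(N·c) + f = 47²/(13 × 0.058) + 47 = 2209/0.754 + 47 ≈ 2976.7 mm ≈ 2.98 m.

2.98 m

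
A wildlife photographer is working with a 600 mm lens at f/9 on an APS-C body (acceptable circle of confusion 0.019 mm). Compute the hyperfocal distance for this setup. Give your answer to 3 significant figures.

2110 m

Hyperfocal distance H = f²/(N·c) + f = 600²/(9 × 0.019) + 600 = 360000/0.171 + 600 ≈ 2105863.2 mm ≈ 2110 m.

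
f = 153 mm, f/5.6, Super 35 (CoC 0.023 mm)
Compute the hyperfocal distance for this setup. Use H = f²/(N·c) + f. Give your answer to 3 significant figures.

Hyperfocal distance H = f²/(N·c) + f = 153²/(5.6 × 0.023) + 153 = 23409/0.1288 + 153 ≈ 181899.9 mm ≈ 182 m.

182 m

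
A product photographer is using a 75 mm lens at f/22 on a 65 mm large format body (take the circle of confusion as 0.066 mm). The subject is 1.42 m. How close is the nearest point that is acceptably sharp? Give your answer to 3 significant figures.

1.05 m

Hyperfocal distance H = f²/(N·c) + f = 75²/(22 × 0.066) + 75 = 5625/1.452 + 75 ≈ 3949.0 mm ≈ 3.949 m.
Near limit Dn = s·(H − f)/(H + s − 2f) = 1420 × (3949.0 − 75) / (3949.0 + 1420 − 2 × 75) = 1420 × 3874.0 / 5219.0 ≈ 1054.0 mm ≈ 1.05 m.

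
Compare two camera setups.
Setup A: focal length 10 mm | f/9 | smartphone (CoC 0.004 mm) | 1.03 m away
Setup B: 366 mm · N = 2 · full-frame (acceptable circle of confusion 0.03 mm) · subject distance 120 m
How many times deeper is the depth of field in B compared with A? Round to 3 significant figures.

Setup A: H = 10²/(9×0.004) + 10 ≈ 2787.8 mm; DoF = Df − Dn = 1627.69 − 753.36 ≈ 874.33 mm.
Setup B: H = 366²/(2×0.03) + 366 ≈ 2232966.0 mm; DoF = Df − Dn = 126794 − 113897 ≈ 12897 mm.
Ratio = 12897 / 874.33 ≈ 14.8.

14.8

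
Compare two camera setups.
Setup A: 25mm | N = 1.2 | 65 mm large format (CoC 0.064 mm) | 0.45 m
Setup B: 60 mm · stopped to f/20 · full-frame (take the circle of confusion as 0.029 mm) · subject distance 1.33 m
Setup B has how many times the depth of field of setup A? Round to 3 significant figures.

12.1

Setup A: H = 25²/(1.2×0.064) + 25 ≈ 8163.0 mm; DoF = Df − Dn = 474.796 − 427.666 ≈ 47.130 mm.
Setup B: H = 60²/(20×0.029) + 60 ≈ 6266.9 mm; DoF = Df − Dn = 1672.14 − 1104.09 ≈ 568.05 mm.
Ratio = 568.05 / 47.130 ≈ 12.1.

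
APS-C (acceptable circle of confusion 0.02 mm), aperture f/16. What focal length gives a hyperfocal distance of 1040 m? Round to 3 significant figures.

577 mm

From H = f²/(N·c) + f, with f ≪ H: f ≈ √(H·N·c) = √(1040000 × 16 × 0.02) = √332800 ≈ 576.9 mm.
The +f correction barely moves this — solving exactly, f² + N·c·f − N·c·H = 0 ⇒ f = (−N·c + √((N·c)² + 4·N·c·H))/2 = (−0.32 + √1331200)/2 ≈ 576.73 mm, so f ≈ 577 mm.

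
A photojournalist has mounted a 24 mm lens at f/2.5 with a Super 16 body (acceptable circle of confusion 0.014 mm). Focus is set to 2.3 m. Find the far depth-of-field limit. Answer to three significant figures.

Hyperfocal distance H = f²/(N·c) + f = 24²/(2.5 × 0.014) + 24 = 576/0.035 + 24 ≈ 16481.1 mm ≈ 16.48 m.
Far limit Df = s·(H − f)/(H − s) = 2300 × (16481.1 − 24) / (16481.1 − 2300) = 2300 × 16457.1 / 14181.1 ≈ 2669.1 mm ≈ 2.67 m.

2.67 m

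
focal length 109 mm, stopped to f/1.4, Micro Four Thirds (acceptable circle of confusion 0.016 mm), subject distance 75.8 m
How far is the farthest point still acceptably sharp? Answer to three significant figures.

Hyperfocal distance H = f²/(N·c) + f = 109²/(1.4 × 0.016) + 109 = 11881/0.0224 + 109 ≈ 530510.8 mm ≈ 530.5 m.
Far limit Df = s·(H − f)/(H − s) = 75800 × (530510.8 − 109) / (530510.8 − 75800) = 75800 × 530401.8 / 454710.8 ≈ 88418 mm ≈ 88.4 m.

88.4 m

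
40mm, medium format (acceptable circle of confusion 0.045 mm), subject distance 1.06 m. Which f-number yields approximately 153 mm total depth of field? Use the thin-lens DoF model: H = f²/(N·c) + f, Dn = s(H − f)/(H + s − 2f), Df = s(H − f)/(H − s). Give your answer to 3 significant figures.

Write h = H − f = f²/(N·c). The thin-lens limits are Dn = s·h/(h + (s−f)) and Df = s·h/(h − (s−f)), so DoF = Df − Dn = 2·s·(s−f)·h / (h² − (s−f)²).
That is a quadratic in h: DoF·h² − 2·s·(s−f)·h − DoF·(s−f)² = 0 ⇒ h = (s−f)·(s + √(s² + DoF²)) / DoF = 1020 × (1060 + √(1060² + 153²)) / 153 = 1020 × (1060 + 1070.99) / 153 ≈ 14207 mm.
Then N = f²/(c·h) = 40² / (0.045 × 14207) = 1600 / 639.30 ≈ 2.50.

f/2.50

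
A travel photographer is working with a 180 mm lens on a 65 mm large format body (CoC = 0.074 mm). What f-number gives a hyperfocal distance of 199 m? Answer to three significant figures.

Rearrange H = f²/(N·c) + f for N: N = f² / ((H − f)·c).
N = 180² / ((199000 − 180) × 0.074) = 32400 / 14713 ≈ 2.20.

f/2.20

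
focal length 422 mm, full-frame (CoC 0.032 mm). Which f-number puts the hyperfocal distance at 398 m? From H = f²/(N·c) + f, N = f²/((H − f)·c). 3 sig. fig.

Rearrange H = f²/(N·c) + f for N: N = f² / ((H − f)·c).
N = 422² / ((398000 − 422) × 0.032) = 178084 / 12722 ≈ 14.

f/14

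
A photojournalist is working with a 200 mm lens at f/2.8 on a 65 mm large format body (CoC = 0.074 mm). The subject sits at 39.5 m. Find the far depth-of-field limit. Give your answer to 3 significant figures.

Hyperfocal distance H = f²/(N·c) + f = 200²/(2.8 × 0.074) + 200 = 40000/0.2072 + 200 ≈ 193250.2 mm ≈ 193.3 m.
Far limit Df = s·(H − f)/(H − s) = 39500 × (193250.2 − 200) / (193250.2 − 39500) = 39500 × 193050.2 / 153750.2 ≈ 49597 mm ≈ 49.6 m.

49.6 m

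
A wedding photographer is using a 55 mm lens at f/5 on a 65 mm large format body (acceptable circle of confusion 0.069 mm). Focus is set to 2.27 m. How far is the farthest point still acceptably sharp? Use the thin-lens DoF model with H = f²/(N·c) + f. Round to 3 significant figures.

Hyperfocal distance H = f²/(N·c) + f = 55²/(5 × 0.069) + 55 = 3025/0.345 + 55 ≈ 8823.1 mm ≈ 8.823 m.
Far limit Df = s·(H − f)/(H − s) = 2270 × (8823.1 − 55) / (8823.1 − 2270) = 2270 × 8768.1 / 6553.1 ≈ 3037.3 mm ≈ 3.04 m.

3.04 m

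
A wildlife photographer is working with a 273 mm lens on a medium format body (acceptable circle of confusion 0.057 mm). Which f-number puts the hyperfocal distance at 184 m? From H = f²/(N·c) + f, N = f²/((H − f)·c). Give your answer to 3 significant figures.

Rearrange H = f²/(N·c) + f for N: N = f² / ((H − f)·c).
N = 273² / ((184000 − 273) × 0.057) = 74529 / 10472 ≈ 7.12.

f/7.12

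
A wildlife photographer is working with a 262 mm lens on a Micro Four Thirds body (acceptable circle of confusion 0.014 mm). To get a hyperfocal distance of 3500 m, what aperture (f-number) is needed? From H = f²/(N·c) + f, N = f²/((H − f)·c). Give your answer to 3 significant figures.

Rearrange H = f²/(N·c) + f for N: N = f² / ((H − f)·c).
N = 262² / ((3500000 − 262) × 0.014) = 68644 / 48996 ≈ 1.40.

f/1.40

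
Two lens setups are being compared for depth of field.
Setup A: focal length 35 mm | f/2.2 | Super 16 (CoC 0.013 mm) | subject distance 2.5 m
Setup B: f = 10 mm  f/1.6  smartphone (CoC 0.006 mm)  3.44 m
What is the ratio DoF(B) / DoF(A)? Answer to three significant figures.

Setup A: H = 35²/(2.2×0.013) + 35 ≈ 42867.2 mm; DoF = Df − Dn = 2652.66 − 2363.95 ≈ 288.71 mm.
Setup B: H = 10²/(1.6×0.006) + 10 ≈ 10426.7 mm; DoF = Df − Dn = 5128.8 − 2587.9 ≈ 2540.9 mm.
Ratio = 2540.9 / 288.71 ≈ 8.80.

8.80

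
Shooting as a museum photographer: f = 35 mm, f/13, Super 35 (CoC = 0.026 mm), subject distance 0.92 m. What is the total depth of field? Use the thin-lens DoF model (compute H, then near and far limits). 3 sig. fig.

478 mm

Hyperfocal distance H = f²/(N·c) + f = 35²/(13 × 0.026) + 35 = 1225/0.338 + 35 ≈ 3659.3 mm ≈ 3.659 m.
Near limit Dn = s·(H − f)/(H + s − 2f) = 920 × (3659.3 − 35) / (3659.3 + 920 − 2 × 35) = 920 × 3624.3 / 4509.3 ≈ 739.44 mm.
Far limit Df = s·(H − f)/(H − s) = 920 × (3659.3 − 35) / (3659.3 − 920) = 920 × 3624.3 / 2739.3 ≈ 1217.23 mm.
Depth of field = Df − Dn = 1217.23 − 739.44 ≈ 477.79 mm.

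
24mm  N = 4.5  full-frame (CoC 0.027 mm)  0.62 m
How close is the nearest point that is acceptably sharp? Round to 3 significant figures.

Hyperfocal distance H = f²/(N·c) + f = 24²/(4.5 × 0.027) + 24 = 576/0.1215 + 24 ≈ 4764.7 mm ≈ 4.765 m.
Near limit Dn = s·(H − f)/(H + s − 2f) = 620 × (4764.7 − 24) / (4764.7 + 620 − 2 × 24) = 620 × 4740.7 / 5336.7 ≈ 550.76 mm ≈ 0.551 m.

0.551 m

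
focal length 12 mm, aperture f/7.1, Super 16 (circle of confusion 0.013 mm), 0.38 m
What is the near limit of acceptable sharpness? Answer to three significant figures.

307 mm

Hyperfocal distance H = f²/(N·c) + f = 12²/(7.1 × 0.013) + 12 = 144/0.0923 + 12 ≈ 1572.1 mm ≈ 1.572 m.
Near limit Dn = s·(H − f)/(H + s − 2f) = 380 × (1572.1 − 12) / (1572.1 + 380 − 2 × 12) = 380 × 1560.1 / 1928.1 ≈ 307.47 mm.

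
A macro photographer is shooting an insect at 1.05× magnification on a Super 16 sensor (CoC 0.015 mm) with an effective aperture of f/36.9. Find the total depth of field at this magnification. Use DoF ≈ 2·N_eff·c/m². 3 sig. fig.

1.00 mm

At magnification m, DoF ≈ 2·N_eff·c/m² = 2 × 36.9 × 0.015 / 1.05² = 1.107 / 1.103 ≈ 1 mm.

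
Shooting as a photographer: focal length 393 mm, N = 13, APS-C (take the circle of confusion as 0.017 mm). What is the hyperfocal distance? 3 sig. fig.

Hyperfocal distance H = f²/(N·c) + f = 393²/(13 × 0.017) + 393 = 154449/0.221 + 393 ≈ 699257.3 mm ≈ 699 m.

699 m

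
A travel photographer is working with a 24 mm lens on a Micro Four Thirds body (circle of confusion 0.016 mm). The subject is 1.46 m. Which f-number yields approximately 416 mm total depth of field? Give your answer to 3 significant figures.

f/3.50

Write h = H − f = f²/(N·c). The thin-lens limits are Dn = s·h/(h + (s−f)) and Df = s·h/(h − (s−f)), so DoF = Df − Dn = 2·s·(s−f)·h / (h² − (s−f)²).
That is a quadratic in h: DoF·h² − 2·s·(s−f)·h − DoF·(s−f)² = 0 ⇒ h = (s−f)·(s + √(s² + DoF²)) / DoF = 1436 × (1460 + √(1460² + 416²)) / 416 = 1436 × (1460 + 1518.11) / 416 ≈ 10280 mm.
Then N = f²/(c·h) = 24² / (0.016 × 10280) = 576 / 164.48 ≈ 3.50.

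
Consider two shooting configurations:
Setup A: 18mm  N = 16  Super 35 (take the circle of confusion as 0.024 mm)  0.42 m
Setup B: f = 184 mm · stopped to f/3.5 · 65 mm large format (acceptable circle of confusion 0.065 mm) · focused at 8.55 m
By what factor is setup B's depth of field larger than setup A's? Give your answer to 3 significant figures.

Setup A: H = 18²/(16×0.024) + 18 ≈ 861.8 mm; DoF = Df − Dn = 802.21 − 284.47 ≈ 517.74 mm.
Setup B: H = 184²/(3.5×0.065) + 184 ≈ 149001.6 mm; DoF = Df − Dn = 9059.28 − 8094.93 ≈ 964.35 mm.
Ratio = 964.35 / 517.74 ≈ 1.86.

1.86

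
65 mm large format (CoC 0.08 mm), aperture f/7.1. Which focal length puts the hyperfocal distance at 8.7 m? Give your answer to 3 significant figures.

70.0 mm

From H = f²/(N·c) + f, with f ≪ H: f ≈ √(H·N·c) = √(8700 × 7.1 × 0.08) = √4941.6 ≈ 70.30 mm.
Exact: f² + N·c·f − N·c·H = 0 ⇒ f = (−N·c + √((N·c)² + 4·N·c·H))/2 = (−0.568 + √19767)/2 ≈ 70.013 mm ≈ 70.0 mm.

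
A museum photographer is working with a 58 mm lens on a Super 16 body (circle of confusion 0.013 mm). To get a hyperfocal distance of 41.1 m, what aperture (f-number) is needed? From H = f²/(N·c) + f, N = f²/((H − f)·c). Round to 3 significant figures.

f/6.30

Rearrange H = f²/(N·c) + f for N: N = f² / ((H − f)·c).
N = 58² / ((41100 − 58) × 0.013) = 3364 / 533.5 ≈ 6.30.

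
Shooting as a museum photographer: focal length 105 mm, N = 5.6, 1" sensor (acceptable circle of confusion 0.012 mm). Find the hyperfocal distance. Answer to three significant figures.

Hyperfocal distance H = f²/(N·c) + f = 105²/(5.6 × 0.012) + 105 = 11025/0.0672 + 105 ≈ 164167.5 mm ≈ 164 m.

164 m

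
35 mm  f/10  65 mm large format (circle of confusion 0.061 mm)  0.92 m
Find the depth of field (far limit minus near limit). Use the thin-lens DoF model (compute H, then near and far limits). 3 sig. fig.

1.01 m

Hyperfocal distance H = f²/(N·c) + f = 35²/(10 × 0.061) + 35 = 1225/0.61 + 35 ≈ 2043.2 mm ≈ 2.043 m.
Near limit Dn = s·(H − f)/(H + s − 2f) = 920 × (2043.2 − 35) / (2043.2 + 920 − 2 × 35) = 920 × 2008.2 / 2893.2 ≈ 638.6 mm.
Far limit Df = s·(H − f)/(H − s) = 920 × (2043.2 − 35) / (2043.2 − 920) = 920 × 2008.2 / 1123.2 ≈ 1644.9 mm.
Depth of field = Df − Dn = 1644.9 − 638.6 ≈ 1006.3 mm ≈ 1.01 m.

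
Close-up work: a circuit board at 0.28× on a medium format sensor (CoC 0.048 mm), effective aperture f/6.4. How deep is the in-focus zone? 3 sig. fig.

7.84 mm

At magnification m, DoF ≈ 2·N_eff·c/m² = 2 × 6.4 × 0.048 / 0.28² = 0.6144 / 0.0784 ≈ 7.84 mm.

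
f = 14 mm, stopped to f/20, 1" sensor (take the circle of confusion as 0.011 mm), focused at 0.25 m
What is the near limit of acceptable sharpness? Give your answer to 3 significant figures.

198 mm

Hyperfocal distance H = f²/(N·c) + f = 14²/(20 × 0.011) + 14 = 196/0.22 + 14 ≈ 904.9 mm ≈ 0.905 m.
Near limit Dn = s·(H − f)/(H + s − 2f) = 250 × (904.9 − 14) / (904.9 + 250 − 2 × 14) = 250 × 890.9 / 1126.9 ≈ 197.64 mm.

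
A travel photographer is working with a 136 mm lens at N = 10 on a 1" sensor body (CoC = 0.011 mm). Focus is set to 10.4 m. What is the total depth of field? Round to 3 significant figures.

Hyperfocal distance H = f²/(N·c) + f = 136²/(10 × 0.011) + 136 = 18496/0.11 + 136 ≈ 168281.5 mm ≈ 168.3 m.
Near limit Dn = s·(H − f)/(H + s − 2f) = 10400 × (168281.5 − 136) / (168281.5 + 10400 − 2 × 136) = 10400 × 168145.5 / 178409.5 ≈ 9801.7 mm.
Far limit Df = s·(H − f)/(H − s) = 10400 × (168281.5 − 136) / (168281.5 − 10400) = 10400 × 168145.5 / 157881.5 ≈ 11076.1 mm.
Depth of field = Df − Dn = 11076.1 − 9801.7 ≈ 1274.4 mm ≈ 1.27 m.

1.27 m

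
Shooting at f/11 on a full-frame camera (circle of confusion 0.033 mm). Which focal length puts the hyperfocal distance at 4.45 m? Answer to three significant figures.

40.0 mm

From H = f²/(N·c) + f, with f ≪ H: f ≈ √(H·N·c) = √(4450 × 11 × 0.033) = √1615.3 ≈ 40.19 mm.
Exact: f² + N·c·f − N·c·H = 0 ⇒ f = (−N·c + √((N·c)² + 4·N·c·H))/2 = (−0.363 + √6461.5)/2 ≈ 40.010 mm ≈ 40.0 mm.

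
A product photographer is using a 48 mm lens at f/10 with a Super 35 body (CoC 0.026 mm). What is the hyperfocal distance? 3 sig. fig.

8.91 m

Hyperfocal distance H = f²/(N·c) + f = 48²/(10 × 0.026) + 48 = 2304/0.26 + 48 ≈ 8909.5 mm ≈ 8.91 m.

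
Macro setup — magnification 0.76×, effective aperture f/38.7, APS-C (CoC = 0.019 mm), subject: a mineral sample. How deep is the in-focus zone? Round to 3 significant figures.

At magnification m, DoF ≈ 2·N_eff·c/m² = 2 × 38.7 × 0.019 / 0.76² = 1.471 / 0.5776 ≈ 2.55 mm.

2.55 mm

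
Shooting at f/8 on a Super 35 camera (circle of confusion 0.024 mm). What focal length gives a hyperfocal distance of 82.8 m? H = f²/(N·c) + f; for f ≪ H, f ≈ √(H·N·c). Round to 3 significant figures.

From H = f²/(N·c) + f, with f ≪ H: f ≈ √(H·N·c) = √(82800 × 8 × 0.024) = √15898 ≈ 126.1 mm.
The +f correction barely moves this — solving exactly, f² + N·c·f − N·c·H = 0 ⇒ f = (−N·c + √((N·c)² + 4·N·c·H))/2 = (−0.192 + √63590)/2 ≈ 125.99 mm, so f ≈ 126 mm.

126 mm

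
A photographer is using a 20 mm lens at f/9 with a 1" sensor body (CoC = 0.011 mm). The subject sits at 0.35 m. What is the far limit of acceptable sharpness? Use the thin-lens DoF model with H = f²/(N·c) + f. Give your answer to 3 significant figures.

381 mm

Hyperfocal distance H = f²/(N·c) + f = 20²/(9 × 0.011) + 20 = 400/0.099 + 20 ≈ 4060.4 mm ≈ 4.060 m.
Far limit Df = s·(H − f)/(H − s) = 350 × (4060.4 − 20) / (4060.4 − 350) = 350 × 4040.4 / 3710.4 ≈ 381.13 mm.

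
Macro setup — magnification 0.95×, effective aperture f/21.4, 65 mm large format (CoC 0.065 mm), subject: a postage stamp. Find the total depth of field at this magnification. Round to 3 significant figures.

3.08 mm

At magnification m, DoF ≈ 2·N_eff·c/m² = 2 × 21.4 × 0.065 / 0.95² = 2.782 / 0.9025 ≈ 3.08 mm.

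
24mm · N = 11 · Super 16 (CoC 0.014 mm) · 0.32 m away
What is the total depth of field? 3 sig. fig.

Hyperfocal distance H = f²/(N·c) + f = 24²/(11 × 0.014) + 24 = 576/0.154 + 24 ≈ 3764.3 mm ≈ 3.764 m.
Near limit Dn = s·(H − f)/(H + s − 2f) = 320 × (3764.3 − 24) / (3764.3 + 320 − 2 × 24) = 320 × 3740.3 / 4036.3 ≈ 296.533 mm.
Far limit Df = s·(H − f)/(H − s) = 320 × (3764.3 − 24) / (3764.3 − 320) = 320 × 3740.3 / 3444.3 ≈ 347.501 mm.
Depth of field = Df − Dn = 347.501 − 296.533 ≈ 50.968 mm.

51.0 mm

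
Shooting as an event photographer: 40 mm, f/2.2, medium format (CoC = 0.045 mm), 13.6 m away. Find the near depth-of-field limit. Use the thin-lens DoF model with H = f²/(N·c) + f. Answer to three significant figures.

Hyperfocal distance H = f²/(N·c) + f = 40²/(2.2 × 0.045) + 40 = 1600/0.099 + 40 ≈ 16201.6 mm ≈ 16.20 m.
Near limit Dn = s·(H − f)/(H + s − 2f) = 13600 × (16201.6 − 40) / (16201.6 + 13600 − 2 × 40) = 13600 × 16161.6 / 29721.6 ≈ 7395.2 mm ≈ 7.40 m.

7.40 m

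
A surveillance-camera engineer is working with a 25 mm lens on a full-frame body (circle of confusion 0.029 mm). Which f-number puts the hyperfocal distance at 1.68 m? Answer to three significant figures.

Rearrange H = f²/(N·c) + f for N: N = f² / ((H − f)·c).
N = 25² / ((1680 − 25) × 0.029) = 625 / 48.00 ≈ 13.

f/13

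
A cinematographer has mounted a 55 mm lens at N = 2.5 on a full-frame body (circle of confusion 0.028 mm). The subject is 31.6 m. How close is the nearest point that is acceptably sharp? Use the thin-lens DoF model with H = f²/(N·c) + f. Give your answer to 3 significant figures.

18.3 m

Hyperfocal distance H = f²/(N·c) + f = 55²/(2.5 × 0.028) + 55 = 3025/0.07 + 55 ≈ 43269.3 mm ≈ 43.27 m.
Near limit Dn = s·(H − f)/(H + s − 2f) = 31600 × (43269.3 − 55) / (43269.3 + 31600 − 2 × 55) = 31600 × 43214.3 / 74759.3 ≈ 18266 mm ≈ 18.3 m.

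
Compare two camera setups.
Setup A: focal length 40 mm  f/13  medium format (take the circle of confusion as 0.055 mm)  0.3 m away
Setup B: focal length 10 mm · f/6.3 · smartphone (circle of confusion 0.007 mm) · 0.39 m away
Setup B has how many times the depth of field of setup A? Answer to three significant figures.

Setup A: H = 40²/(13×0.055) + 40 ≈ 2277.8 mm; DoF = Df − Dn = 339.439 − 268.772 ≈ 70.667 mm.
Setup B: H = 10²/(6.3×0.007) + 10 ≈ 2277.6 mm; DoF = Df − Dn = 468.51 − 334.02 ≈ 134.49 mm.
Ratio = 134.49 / 70.667 ≈ 1.90.

1.90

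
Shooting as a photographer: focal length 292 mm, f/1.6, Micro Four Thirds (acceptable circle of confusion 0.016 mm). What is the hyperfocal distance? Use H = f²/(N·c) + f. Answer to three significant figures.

Hyperfocal distance H = f²/(N·c) + f = 292²/(1.6 × 0.016) + 292 = 85264/0.0256 + 292 ≈ 3330917.0 mm ≈ 3330 m.

3330 m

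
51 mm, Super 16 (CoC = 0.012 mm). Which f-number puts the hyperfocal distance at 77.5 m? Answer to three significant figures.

f/2.80

Rearrange H = f²/(N·c) + f for N: N = f² / ((H − f)·c).
N = 51² / ((77500 − 51) × 0.012) = 2601 / 929.4 ≈ 2.80.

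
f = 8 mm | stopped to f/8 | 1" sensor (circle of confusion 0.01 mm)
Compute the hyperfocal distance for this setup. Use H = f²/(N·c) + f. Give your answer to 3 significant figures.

Hyperfocal distance H = f²/(N·c) + f = 8²/(8 × 0.01) + 8 = 64/0.08 + 8 ≈ 808.0 mm ≈ 0.808 m.

0.808 m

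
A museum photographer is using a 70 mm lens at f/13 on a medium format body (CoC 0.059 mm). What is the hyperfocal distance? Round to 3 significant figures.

Hyperfocal distance H = f²/(N·c) + f = 70²/(13 × 0.059) + 70 = 4900/0.767 + 70 ≈ 6458.5 mm ≈ 6.46 m.

6.46 m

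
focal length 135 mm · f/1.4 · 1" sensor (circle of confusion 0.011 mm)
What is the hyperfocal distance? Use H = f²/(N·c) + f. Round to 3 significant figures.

Hyperfocal distance H = f²/(N·c) + f = 135²/(1.4 × 0.011) + 135 = 18225/0.0154 + 135 ≈ 1183576.6 mm ≈ 1180 m.

1180 m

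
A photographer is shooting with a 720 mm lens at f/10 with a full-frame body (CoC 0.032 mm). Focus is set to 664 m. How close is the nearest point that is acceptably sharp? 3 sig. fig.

Hyperfocal distance H = f²/(N·c) + f = 720²/(10 × 0.032) + 720 = 518400/0.32 + 720 ≈ 1620720.0 mm ≈ 1621 m.
Near limit Dn = s·(H − f)/(H + s − 2f) = 664000 × (1620720.0 − 720) / (1620720.0 + 664000 − 2 × 720) = 664000 × 1620000.0 / 2283280.0 ≈ 471112 mm ≈ 471 m.

471 m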